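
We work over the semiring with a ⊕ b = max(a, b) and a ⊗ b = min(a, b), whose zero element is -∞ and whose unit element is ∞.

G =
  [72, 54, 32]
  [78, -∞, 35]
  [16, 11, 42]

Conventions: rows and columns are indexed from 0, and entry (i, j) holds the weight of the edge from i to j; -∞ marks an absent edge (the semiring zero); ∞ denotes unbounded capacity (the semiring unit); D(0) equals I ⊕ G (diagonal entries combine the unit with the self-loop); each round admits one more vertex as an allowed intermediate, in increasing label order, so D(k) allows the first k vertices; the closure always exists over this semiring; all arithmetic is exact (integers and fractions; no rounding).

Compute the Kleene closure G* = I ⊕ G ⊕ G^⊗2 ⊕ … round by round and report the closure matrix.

D(0):
  [∞, 54, 32]
  [78, ∞, 35]
  [16, 11, ∞]
D(1):
  [∞, 54, 32]
  [78, ∞, 35]
  [16, 16, ∞]
D(2):
  [∞, 54, 35]
  [78, ∞, 35]
  [16, 16, ∞]
D(3):
  [∞, 54, 35]
  [78, ∞, 35]
  [16, 16, ∞]
Answer: G* = [[∞, 54, 35], [78, ∞, 35], [16, 16, ∞]]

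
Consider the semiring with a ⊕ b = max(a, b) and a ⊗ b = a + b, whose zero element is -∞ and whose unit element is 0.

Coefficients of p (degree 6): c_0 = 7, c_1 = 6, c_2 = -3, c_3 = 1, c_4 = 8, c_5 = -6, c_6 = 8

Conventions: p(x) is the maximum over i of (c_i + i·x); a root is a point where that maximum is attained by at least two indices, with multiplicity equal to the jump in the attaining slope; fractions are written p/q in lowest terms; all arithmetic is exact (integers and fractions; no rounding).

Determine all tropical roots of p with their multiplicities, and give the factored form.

hull edge (i=0, c=7) to (i=4, c=8): slope 1/4, span 4
hull edge (i=4, c=8) to (i=6, c=8): slope 0, span 2
Factored form: p(x) = 8 ⊗ (x ⊕ (-1/4)) ⊗ (x ⊕ (-1/4)) ⊗ (x ⊕ (-1/4)) ⊗ (x ⊕ (-1/4)) ⊗ (x ⊕ 0) ⊗ (x ⊕ 0)
Answer: roots = -1/4 (mult 4), 0 (mult 2)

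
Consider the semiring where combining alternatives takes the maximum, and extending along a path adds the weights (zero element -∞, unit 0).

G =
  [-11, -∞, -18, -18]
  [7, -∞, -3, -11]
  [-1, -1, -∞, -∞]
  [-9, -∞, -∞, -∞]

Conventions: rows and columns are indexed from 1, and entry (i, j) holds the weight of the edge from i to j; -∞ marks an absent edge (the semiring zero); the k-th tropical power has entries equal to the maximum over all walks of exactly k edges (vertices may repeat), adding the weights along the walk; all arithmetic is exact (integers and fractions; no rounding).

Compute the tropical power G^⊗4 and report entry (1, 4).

G^⊗2:
  [-19, -19, -29, -29]
  [-4, -4, -11, -11]
  [6, -∞, -4, -12]
  [-20, -∞, -27, -27]
G^⊗3:
  [-12, -30, -22, -30]
  [3, -12, -7, -15]
  [-5, -5, -12, -12]
  [-28, -28, -38, -38]
G^⊗4:
  [-23, -23, -30, -30]
  [-5, -8, -15, -15]
  [2, -13, -8, -16]
  [-21, -39, -31, -39]
Key observation: the optimum is the walk 1->3->2->1->4, with weight (-18) + (-1) + 7 + (-18) = -30.
Optimal value attained by: walk 1->3->2->1->4.
Answer: (G^⊗4)[1][4] = -30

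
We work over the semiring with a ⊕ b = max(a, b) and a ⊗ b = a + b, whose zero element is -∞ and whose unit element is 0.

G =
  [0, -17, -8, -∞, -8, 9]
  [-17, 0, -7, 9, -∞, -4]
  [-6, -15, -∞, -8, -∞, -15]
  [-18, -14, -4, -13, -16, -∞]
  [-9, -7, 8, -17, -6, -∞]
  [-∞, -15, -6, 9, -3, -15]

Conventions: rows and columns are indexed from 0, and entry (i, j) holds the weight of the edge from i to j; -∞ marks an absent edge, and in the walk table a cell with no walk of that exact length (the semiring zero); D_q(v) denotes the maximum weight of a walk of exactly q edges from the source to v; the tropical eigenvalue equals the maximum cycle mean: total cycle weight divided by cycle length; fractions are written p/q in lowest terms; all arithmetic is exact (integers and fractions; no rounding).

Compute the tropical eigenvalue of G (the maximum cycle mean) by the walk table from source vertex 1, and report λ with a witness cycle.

q=0: [-∞, 0, -∞, -∞, -∞, -∞]
q=1: [-17, 0, -7, 9, -∞, -4]
q=2: [-9, 0, 5, 9, -7, -4]
q=3: [-1, 0, 5, 9, -7, 0]
q=4: [-1, 0, 5, 9, -3, 8]
q=5: [-1, 0, 5, 17, 5, 8]
q=6: [-1, 3, 13, 17, 5, 8]
Optimal cycle mean attained by: cycle 0->5->3->2->0, total 9 + 9 + (-4) + (-6), length 4.
Answer: λ = 2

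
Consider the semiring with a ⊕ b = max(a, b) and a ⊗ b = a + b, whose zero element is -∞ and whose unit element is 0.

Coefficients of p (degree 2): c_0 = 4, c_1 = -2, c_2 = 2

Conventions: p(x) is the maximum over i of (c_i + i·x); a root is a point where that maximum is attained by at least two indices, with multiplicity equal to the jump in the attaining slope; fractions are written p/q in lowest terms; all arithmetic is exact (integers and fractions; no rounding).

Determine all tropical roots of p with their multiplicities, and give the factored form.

hull edge (i=0, c=4) to (i=2, c=2): slope -1, span 2
Factored form: p(x) = 2 ⊗ (x ⊕ 1) ⊗ (x ⊕ 1)
Answer: roots = 1 (mult 2)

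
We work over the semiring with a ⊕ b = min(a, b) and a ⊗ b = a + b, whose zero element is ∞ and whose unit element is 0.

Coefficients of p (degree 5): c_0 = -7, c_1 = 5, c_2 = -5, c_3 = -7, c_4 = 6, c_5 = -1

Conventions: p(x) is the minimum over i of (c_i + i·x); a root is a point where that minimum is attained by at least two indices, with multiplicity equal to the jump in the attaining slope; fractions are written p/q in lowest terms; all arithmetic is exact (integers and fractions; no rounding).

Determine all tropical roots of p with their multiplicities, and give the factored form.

hull edge (i=0, c=-7) to (i=3, c=-7): slope 0, span 3
hull edge (i=3, c=-7) to (i=5, c=-1): slope 3, span 2
Factored form: p(x) = -1 ⊗ (x ⊕ (-3)) ⊗ (x ⊕ (-3)) ⊗ (x ⊕ 0) ⊗ (x ⊕ 0) ⊗ (x ⊕ 0)
Answer: roots = -3 (mult 2), 0 (mult 3)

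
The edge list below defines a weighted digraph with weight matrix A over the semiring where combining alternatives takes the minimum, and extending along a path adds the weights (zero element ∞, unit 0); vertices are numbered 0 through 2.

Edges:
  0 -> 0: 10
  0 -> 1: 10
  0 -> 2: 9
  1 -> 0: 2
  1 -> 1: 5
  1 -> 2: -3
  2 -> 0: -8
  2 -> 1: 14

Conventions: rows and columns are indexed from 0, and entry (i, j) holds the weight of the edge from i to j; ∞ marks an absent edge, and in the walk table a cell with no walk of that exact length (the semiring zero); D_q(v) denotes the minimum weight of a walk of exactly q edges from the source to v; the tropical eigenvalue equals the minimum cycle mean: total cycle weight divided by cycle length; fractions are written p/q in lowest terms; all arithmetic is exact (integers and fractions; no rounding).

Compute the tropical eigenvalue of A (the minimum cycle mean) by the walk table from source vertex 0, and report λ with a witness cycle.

q=0: [0, ∞, ∞]
q=1: [10, 10, 9]
q=2: [1, 15, 7]
q=3: [-1, 11, 10]
Optimal cycle mean attained by: cycle 0->1->2->0, total 10 + (-3) + (-8), length 3.
Answer: λ = -1/3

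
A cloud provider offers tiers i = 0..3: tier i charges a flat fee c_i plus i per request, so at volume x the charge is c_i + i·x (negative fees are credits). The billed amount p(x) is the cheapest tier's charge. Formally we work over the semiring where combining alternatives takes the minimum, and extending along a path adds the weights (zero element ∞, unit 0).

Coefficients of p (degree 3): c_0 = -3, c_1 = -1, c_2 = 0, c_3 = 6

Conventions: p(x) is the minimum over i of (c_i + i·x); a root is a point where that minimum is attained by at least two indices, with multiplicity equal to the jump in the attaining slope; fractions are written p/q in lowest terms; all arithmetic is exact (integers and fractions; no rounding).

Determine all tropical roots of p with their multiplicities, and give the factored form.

hull edge (i=0, c=-3) to (i=2, c=0): slope 3/2, span 2
hull edge (i=2, c=0) to (i=3, c=6): slope 6, span 1
Factored form: p(x) = 6 ⊗ (x ⊕ (-6)) ⊗ (x ⊕ (-3/2)) ⊗ (x ⊕ (-3/2))
Answer: roots = -6 (mult 1), -3/2 (mult 2)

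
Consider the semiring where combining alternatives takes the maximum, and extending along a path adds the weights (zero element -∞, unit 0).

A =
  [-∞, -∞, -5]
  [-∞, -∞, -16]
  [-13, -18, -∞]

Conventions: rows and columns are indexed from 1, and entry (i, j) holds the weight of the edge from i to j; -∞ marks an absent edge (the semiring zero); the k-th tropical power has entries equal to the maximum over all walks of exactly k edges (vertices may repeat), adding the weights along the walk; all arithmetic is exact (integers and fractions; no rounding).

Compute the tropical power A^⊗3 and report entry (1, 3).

A^⊗2:
  [-18, -23, -∞]
  [-29, -34, -∞]
  [-∞, -∞, -18]
A^⊗3:
  [-∞, -∞, -23]
  [-∞, -∞, -34]
  [-31, -36, -∞]
Key observation: the optimum is the walk 1->3->1->3, with weight (-5) + (-13) + (-5) = -23.
Optimal value attained by: walk 1->3->1->3.
Answer: (A^⊗3)[1][3] = -23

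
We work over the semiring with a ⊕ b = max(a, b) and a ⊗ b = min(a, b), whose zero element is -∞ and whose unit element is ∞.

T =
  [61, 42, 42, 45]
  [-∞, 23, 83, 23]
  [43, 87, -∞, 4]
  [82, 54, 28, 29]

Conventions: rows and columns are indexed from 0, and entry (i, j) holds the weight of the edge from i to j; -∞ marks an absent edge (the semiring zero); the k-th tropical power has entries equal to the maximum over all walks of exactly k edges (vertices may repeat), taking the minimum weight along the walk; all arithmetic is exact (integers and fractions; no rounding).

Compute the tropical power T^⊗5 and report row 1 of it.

T^⊗2:
  [61, 45, 42, 45]
  [43, 83, 23, 23]
  [43, 42, 83, 43]
  [61, 42, 54, 45]
T^⊗3:
  [61, 45, 45, 45]
  [43, 42, 83, 43]
  [43, 83, 42, 43]
  [61, 54, 42, 45]
T^⊗4:
  [61, 45, 45, 45]
  [43, 83, 42, 43]
  [43, 43, 83, 43]
  [61, 45, 54, 45]
T^⊗5:
  [61, 45, 45, 45]
  [43, 43, 83, 43]
  [43, 83, 43, 43]
  [61, 54, 45, 45]
Answer: row 1 of T^⊗5 = [43, 43, 83, 43]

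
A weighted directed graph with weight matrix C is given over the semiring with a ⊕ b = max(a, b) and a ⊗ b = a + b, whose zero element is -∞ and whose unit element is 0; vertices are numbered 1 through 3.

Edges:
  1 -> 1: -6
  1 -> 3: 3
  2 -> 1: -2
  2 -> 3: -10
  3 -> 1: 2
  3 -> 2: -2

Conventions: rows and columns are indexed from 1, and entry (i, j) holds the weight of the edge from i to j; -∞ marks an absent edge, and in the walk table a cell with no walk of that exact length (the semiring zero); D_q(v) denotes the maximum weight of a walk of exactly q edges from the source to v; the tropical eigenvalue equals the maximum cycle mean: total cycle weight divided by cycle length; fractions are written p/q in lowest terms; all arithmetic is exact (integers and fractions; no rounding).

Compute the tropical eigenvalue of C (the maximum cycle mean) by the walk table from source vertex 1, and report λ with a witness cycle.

q=0: [0, -∞, -∞]
q=1: [-6, -∞, 3]
q=2: [5, 1, -3]
q=3: [-1, -5, 8]
Optimal cycle mean attained by: cycle 1->3->1, total 3 + 2, length 2.
Answer: λ = 5/2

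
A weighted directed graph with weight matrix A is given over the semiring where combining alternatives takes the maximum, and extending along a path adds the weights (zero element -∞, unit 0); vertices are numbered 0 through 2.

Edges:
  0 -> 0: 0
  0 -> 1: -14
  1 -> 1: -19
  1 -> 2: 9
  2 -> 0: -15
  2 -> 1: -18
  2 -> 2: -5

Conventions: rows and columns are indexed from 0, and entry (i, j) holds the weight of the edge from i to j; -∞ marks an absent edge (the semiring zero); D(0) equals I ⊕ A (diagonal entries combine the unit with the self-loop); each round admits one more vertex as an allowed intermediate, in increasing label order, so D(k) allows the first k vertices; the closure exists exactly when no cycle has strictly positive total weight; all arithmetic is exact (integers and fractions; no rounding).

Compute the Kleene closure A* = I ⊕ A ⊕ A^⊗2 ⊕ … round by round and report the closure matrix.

D(0):
  [0, -14, -∞]
  [-∞, 0, 9]
  [-15, -18, 0]
D(1):
  [0, -14, -∞]
  [-∞, 0, 9]
  [-15, -18, 0]
D(2):
  [0, -14, -5]
  [-∞, 0, 9]
  [-15, -18, 0]
D(3):
  [0, -14, -5]
  [-6, 0, 9]
  [-15, -18, 0]
Answer: A* = [[0, -14, -5], [-6, 0, 9], [-15, -18, 0]]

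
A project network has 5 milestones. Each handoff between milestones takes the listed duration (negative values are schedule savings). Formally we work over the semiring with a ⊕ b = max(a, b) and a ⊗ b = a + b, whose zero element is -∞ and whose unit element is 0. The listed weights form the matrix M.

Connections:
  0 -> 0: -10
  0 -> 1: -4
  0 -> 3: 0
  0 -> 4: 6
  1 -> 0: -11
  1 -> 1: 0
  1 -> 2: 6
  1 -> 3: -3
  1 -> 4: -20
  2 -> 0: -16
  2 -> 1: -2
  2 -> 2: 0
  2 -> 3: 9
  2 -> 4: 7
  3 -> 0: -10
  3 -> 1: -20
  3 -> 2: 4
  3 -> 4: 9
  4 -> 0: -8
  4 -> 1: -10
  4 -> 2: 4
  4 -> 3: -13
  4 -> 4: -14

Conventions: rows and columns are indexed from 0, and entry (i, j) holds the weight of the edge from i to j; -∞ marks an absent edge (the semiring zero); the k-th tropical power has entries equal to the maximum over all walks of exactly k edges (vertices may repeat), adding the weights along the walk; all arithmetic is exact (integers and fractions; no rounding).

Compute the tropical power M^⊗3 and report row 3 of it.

M^⊗2:
  [-2, -4, 10, -7, 9]
  [-10, 4, 6, 15, 13]
  [-1, -2, 13, 9, 18]
  [1, 2, 13, 13, 11]
  [-12, 2, 4, 13, 11]
M^⊗3:
  [1, 8, 13, 19, 17]
  [5, 4, 19, 15, 24]
  [10, 11, 22, 22, 20]
  [3, 11, 17, 22, 22]
  [3, 2, 17, 13, 22]
Answer: row 3 of M^⊗3 = [3, 11, 17, 22, 22]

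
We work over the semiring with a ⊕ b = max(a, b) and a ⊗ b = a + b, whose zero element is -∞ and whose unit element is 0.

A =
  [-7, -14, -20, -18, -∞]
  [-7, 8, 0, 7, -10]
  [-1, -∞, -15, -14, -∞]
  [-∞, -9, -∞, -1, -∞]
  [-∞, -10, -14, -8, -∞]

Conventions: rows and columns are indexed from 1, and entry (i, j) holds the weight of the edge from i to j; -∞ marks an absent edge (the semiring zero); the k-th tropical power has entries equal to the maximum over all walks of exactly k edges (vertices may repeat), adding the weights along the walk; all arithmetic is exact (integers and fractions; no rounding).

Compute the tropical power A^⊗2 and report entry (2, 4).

A^⊗2:
  [-14, -6, -14, -7, -24]
  [1, 16, 8, 15, -2]
  [-8, -15, -21, -15, -∞]
  [-16, -1, -9, -2, -19]
  [-15, -2, -10, -3, -20]
Key observation: the optimum is the walk 2->2->4, with weight 8 + 7 = 15.
Optimal value attained by: walk 2->2->4.
Answer: (A^⊗2)[2][4] = 15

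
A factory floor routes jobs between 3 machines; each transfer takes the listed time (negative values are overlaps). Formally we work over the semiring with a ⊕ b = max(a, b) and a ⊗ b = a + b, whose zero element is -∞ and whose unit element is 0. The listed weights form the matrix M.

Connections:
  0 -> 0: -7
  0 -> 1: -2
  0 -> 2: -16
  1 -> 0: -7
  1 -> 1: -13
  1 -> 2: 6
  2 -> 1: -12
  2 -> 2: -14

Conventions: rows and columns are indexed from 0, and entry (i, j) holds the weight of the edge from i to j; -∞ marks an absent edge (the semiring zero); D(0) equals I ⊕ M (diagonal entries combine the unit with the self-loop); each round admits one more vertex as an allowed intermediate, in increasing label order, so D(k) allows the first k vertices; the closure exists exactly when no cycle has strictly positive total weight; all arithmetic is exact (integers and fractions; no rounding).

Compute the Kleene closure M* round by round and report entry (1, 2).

D(0):
  [0, -2, -16]
  [-7, 0, 6]
  [-∞, -12, 0]
D(1):
  [0, -2, -16]
  [-7, 0, 6]
  [-∞, -12, 0]
D(2):
  [0, -2, 4]
  [-7, 0, 6]
  [-19, -12, 0]
D(3):
  [0, -2, 4]
  [-7, 0, 6]
  [-19, -12, 0]
Answer: M*[1][2] = 6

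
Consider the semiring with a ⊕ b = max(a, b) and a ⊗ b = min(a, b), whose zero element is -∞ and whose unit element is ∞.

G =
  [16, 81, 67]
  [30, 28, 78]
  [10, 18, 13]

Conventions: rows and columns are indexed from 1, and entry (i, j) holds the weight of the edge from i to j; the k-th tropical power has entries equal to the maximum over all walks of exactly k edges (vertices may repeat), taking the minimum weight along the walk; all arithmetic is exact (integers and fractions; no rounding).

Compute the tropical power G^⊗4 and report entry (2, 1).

G^⊗2:
  [30, 28, 78]
  [28, 30, 30]
  [18, 18, 18]
G^⊗3:
  [28, 30, 30]
  [30, 28, 30]
  [18, 18, 18]
G^⊗4:
  [30, 28, 30]
  [28, 30, 30]
  [18, 18, 18]
Key observation: the optimum is the walk 2->1->2->2->1, with weight 30 min 81 min 28 min 30 = 28.
Optimal value attained by: walk 2->1->2->2->1.
Answer: (G^⊗4)[2][1] = 28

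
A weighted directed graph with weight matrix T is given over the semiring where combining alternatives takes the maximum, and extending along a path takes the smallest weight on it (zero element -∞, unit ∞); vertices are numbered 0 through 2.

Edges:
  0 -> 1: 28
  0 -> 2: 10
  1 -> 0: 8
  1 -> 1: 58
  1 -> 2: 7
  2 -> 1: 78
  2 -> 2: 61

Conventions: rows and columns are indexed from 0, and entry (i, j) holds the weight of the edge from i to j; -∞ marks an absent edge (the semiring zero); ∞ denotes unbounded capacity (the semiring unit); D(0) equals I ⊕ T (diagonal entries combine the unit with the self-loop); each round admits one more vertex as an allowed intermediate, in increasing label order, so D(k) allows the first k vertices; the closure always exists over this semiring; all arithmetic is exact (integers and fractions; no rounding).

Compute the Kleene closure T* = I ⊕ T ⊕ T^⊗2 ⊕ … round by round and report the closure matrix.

D(0):
  [∞, 28, 10]
  [8, ∞, 7]
  [-∞, 78, ∞]
D(1):
  [∞, 28, 10]
  [8, ∞, 8]
  [-∞, 78, ∞]
D(2):
  [∞, 28, 10]
  [8, ∞, 8]
  [8, 78, ∞]
D(3):
  [∞, 28, 10]
  [8, ∞, 8]
  [8, 78, ∞]
Answer: T* = [[∞, 28, 10], [8, ∞, 8], [8, 78, ∞]]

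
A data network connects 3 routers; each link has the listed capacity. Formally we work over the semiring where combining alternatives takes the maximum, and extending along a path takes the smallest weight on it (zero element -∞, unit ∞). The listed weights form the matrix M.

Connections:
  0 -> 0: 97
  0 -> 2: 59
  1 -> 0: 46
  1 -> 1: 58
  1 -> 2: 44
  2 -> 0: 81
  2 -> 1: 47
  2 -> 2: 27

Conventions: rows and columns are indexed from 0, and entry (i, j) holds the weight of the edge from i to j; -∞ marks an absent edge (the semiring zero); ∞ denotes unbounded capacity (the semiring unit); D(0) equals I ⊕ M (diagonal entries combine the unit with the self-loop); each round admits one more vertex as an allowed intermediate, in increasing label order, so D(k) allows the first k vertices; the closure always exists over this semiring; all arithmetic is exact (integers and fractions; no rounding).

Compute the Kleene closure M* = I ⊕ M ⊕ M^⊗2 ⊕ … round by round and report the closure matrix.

D(0):
  [∞, -∞, 59]
  [46, ∞, 44]
  [81, 47, ∞]
D(1):
  [∞, -∞, 59]
  [46, ∞, 46]
  [81, 47, ∞]
D(2):
  [∞, -∞, 59]
  [46, ∞, 46]
  [81, 47, ∞]
D(3):
  [∞, 47, 59]
  [46, ∞, 46]
  [81, 47, ∞]
Answer: M* = [[∞, 47, 59], [46, ∞, 46], [81, 47, ∞]]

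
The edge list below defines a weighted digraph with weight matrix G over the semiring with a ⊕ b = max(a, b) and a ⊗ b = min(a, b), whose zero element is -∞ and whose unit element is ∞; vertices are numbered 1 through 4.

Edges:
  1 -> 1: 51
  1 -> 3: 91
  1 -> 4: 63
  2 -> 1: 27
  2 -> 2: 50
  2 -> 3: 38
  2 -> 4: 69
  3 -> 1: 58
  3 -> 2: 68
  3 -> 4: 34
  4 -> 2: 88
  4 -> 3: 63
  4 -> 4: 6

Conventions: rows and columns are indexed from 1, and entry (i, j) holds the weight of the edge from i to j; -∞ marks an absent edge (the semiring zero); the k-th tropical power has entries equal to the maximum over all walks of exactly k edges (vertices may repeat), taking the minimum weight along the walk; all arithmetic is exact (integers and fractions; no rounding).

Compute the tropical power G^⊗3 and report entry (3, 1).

G^⊗2:
  [58, 68, 63, 51]
  [38, 69, 63, 50]
  [51, 50, 58, 68]
  [58, 63, 38, 69]
G^⊗3:
  [58, 63, 58, 68]
  [58, 63, 50, 69]
  [58, 68, 63, 51]
  [51, 69, 63, 63]
Key observation: the optimum is the walk 3->1->3->1, with weight 58 min 91 min 58 = 58.
Optimal value attained by: walk 3->1->3->1.
Answer: (G^⊗3)[3][1] = 58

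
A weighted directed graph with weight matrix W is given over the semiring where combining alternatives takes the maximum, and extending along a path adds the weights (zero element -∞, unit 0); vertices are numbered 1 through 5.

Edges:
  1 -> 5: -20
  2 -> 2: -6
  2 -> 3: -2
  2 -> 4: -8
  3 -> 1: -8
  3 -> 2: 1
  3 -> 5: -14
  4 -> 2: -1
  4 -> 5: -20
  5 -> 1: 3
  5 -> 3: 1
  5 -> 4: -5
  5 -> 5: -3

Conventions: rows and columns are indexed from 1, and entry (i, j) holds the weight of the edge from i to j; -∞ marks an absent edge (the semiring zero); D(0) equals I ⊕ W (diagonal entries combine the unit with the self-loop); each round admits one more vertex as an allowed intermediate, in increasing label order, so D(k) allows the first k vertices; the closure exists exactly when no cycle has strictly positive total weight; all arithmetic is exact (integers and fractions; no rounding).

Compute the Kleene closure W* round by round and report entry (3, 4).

D(0):
  [0, -∞, -∞, -∞, -20]
  [-∞, 0, -2, -8, -∞]
  [-8, 1, 0, -∞, -14]
  [-∞, -1, -∞, 0, -20]
  [3, -∞, 1, -5, 0]
D(1):
  [0, -∞, -∞, -∞, -20]
  [-∞, 0, -2, -8, -∞]
  [-8, 1, 0, -∞, -14]
  [-∞, -1, -∞, 0, -20]
  [3, -∞, 1, -5, 0]
D(2):
  [0, -∞, -∞, -∞, -20]
  [-∞, 0, -2, -8, -∞]
  [-8, 1, 0, -7, -14]
  [-∞, -1, -3, 0, -20]
  [3, -∞, 1, -5, 0]
D(3):
  [0, -∞, -∞, -∞, -20]
  [-10, 0, -2, -8, -16]
  [-8, 1, 0, -7, -14]
  [-11, -1, -3, 0, -17]
  [3, 2, 1, -5, 0]
D(4):
  [0, -∞, -∞, -∞, -20]
  [-10, 0, -2, -8, -16]
  [-8, 1, 0, -7, -14]
  [-11, -1, -3, 0, -17]
  [3, 2, 1, -5, 0]
D(5):
  [0, -18, -19, -25, -20]
  [-10, 0, -2, -8, -16]
  [-8, 1, 0, -7, -14]
  [-11, -1, -3, 0, -17]
  [3, 2, 1, -5, 0]
Answer: W*[3][4] = -7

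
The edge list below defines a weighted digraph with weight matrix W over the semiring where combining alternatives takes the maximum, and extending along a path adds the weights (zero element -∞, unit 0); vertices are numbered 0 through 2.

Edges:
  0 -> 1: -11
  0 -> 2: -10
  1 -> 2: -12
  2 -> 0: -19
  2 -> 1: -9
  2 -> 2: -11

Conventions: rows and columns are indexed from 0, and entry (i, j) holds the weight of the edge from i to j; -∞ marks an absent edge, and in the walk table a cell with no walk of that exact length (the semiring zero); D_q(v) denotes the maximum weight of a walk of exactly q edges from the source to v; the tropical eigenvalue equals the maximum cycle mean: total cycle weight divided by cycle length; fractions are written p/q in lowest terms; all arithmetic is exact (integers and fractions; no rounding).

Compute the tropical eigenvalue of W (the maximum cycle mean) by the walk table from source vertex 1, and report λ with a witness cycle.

q=0: [-∞, 0, -∞]
q=1: [-∞, -∞, -12]
q=2: [-31, -21, -23]
q=3: [-42, -32, -33]
Optimal cycle mean attained by: cycle 1->2->1, total (-12) + (-9), length 2.
Answer: λ = -21/2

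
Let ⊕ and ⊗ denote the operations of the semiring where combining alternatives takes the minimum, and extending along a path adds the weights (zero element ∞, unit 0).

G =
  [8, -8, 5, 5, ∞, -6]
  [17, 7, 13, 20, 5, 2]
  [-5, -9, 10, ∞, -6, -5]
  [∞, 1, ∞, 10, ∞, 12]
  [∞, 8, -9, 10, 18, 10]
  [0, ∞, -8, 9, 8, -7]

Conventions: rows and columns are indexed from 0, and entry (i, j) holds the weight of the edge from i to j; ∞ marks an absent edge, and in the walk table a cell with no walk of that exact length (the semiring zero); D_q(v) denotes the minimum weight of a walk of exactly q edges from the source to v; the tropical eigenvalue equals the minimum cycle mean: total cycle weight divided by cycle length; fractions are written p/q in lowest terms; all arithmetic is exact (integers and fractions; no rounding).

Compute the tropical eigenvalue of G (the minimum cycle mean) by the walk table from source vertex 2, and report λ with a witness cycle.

q=0: [∞, ∞, 0, ∞, ∞, ∞]
q=1: [-5, -9, 10, ∞, -6, -5]
q=2: [-5, -13, -15, 0, -4, -12]
q=3: [-20, -24, -20, -3, -21, -20]
q=4: [-25, -29, -30, -15, -26, -27]
q=5: [-35, -39, -35, -20, -36, -35]
q=6: [-40, -44, -45, -30, -41, -42]
Optimal cycle mean attained by: cycle 2->4->2, total (-6) + (-9), length 2.
Answer: λ = -15/2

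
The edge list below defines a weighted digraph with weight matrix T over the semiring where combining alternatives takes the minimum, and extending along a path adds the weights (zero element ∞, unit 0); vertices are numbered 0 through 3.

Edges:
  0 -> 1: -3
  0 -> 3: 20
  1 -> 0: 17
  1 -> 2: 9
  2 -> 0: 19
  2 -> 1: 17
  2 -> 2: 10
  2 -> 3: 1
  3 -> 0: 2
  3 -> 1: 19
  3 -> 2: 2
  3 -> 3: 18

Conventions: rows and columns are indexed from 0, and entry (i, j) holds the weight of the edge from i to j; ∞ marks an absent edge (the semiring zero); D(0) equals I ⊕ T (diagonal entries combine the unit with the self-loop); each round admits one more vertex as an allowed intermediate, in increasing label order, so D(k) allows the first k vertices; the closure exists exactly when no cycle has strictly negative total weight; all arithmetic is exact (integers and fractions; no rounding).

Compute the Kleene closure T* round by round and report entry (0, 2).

D(0):
  [0, -3, ∞, 20]
  [17, 0, 9, ∞]
  [19, 17, 0, 1]
  [2, 19, 2, 0]
D(1):
  [0, -3, ∞, 20]
  [17, 0, 9, 37]
  [19, 16, 0, 1]
  [2, -1, 2, 0]
D(2):
  [0, -3, 6, 20]
  [17, 0, 9, 37]
  [19, 16, 0, 1]
  [2, -1, 2, 0]
D(3):
  [0, -3, 6, 7]
  [17, 0, 9, 10]
  [19, 16, 0, 1]
  [2, -1, 2, 0]
D(4):
  [0, -3, 6, 7]
  [12, 0, 9, 10]
  [3, 0, 0, 1]
  [2, -1, 2, 0]
Answer: T*[0][2] = 6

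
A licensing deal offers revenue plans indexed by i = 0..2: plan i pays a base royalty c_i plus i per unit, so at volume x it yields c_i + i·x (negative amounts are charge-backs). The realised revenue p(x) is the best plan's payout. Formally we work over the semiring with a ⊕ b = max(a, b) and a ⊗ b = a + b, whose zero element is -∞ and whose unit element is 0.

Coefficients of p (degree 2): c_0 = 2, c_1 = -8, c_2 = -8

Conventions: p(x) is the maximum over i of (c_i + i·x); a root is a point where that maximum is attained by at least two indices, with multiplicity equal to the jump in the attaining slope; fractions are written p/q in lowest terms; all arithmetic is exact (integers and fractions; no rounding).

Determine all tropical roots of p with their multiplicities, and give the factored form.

hull edge (i=0, c=2) to (i=2, c=-8): slope -5, span 2
Factored form: p(x) = -8 ⊗ (x ⊕ 5) ⊗ (x ⊕ 5)
Answer: roots = 5 (mult 2)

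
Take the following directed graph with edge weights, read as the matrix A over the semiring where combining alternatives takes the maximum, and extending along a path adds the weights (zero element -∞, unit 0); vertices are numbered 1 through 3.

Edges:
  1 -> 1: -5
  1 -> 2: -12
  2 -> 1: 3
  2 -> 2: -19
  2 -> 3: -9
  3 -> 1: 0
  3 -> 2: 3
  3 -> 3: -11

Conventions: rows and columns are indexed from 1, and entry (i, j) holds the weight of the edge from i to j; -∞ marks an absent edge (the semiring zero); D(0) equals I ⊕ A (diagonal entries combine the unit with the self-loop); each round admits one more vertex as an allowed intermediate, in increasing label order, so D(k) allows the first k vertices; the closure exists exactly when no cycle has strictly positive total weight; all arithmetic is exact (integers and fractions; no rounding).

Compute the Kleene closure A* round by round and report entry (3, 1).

D(0):
  [0, -12, -∞]
  [3, 0, -9]
  [0, 3, 0]
D(1):
  [0, -12, -∞]
  [3, 0, -9]
  [0, 3, 0]
D(2):
  [0, -12, -21]
  [3, 0, -9]
  [6, 3, 0]
D(3):
  [0, -12, -21]
  [3, 0, -9]
  [6, 3, 0]
Answer: A*[3][1] = 6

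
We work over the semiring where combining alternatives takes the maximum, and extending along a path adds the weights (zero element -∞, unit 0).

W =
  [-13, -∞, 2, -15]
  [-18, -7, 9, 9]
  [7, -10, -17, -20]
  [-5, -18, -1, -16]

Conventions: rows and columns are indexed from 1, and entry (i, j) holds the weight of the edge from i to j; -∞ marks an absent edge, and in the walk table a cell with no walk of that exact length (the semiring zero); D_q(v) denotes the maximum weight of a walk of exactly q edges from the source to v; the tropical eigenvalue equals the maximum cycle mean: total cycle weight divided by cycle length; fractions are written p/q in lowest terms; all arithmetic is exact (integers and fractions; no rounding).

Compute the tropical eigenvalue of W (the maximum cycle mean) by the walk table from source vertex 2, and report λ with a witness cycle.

q=0: [-∞, 0, -∞, -∞]
q=1: [-18, -7, 9, 9]
q=2: [16, -1, 8, 2]
q=3: [15, -2, 18, 8]
q=4: [25, 8, 17, 7]
Optimal cycle mean attained by: cycle 1->3->1, total 2 + 7, length 2.
Answer: λ = 9/2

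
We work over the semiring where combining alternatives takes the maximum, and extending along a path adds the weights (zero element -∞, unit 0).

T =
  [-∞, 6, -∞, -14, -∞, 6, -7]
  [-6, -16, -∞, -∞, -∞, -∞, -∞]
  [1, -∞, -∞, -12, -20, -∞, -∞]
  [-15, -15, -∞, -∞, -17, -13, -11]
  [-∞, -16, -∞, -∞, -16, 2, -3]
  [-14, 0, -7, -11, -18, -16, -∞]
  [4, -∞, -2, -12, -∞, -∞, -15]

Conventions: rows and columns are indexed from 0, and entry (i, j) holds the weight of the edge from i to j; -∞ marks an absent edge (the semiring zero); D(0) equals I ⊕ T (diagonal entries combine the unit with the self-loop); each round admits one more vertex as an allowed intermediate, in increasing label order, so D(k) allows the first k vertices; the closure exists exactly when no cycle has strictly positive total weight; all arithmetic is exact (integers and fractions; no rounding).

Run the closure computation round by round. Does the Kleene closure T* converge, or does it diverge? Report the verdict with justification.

D(0):
  [0, 6, -∞, -14, -∞, 6, -7]
  [-6, 0, -∞, -∞, -∞, -∞, -∞]
  [1, -∞, 0, -12, -20, -∞, -∞]
  [-15, -15, -∞, 0, -17, -13, -11]
  [-∞, -16, -∞, -∞, 0, 2, -3]
  [-14, 0, -7, -11, -18, 0, -∞]
  [4, -∞, -2, -12, -∞, -∞, 0]
D(1):
  [0, 6, -∞, -14, -∞, 6, -7]
  [-6, 0, -∞, -20, -∞, 0, -13]
  [1, 7, 0, -12, -20, 7, -6]
  [-15, -9, -∞, 0, -17, -9, -11]
  [-∞, -16, -∞, -∞, 0, 2, -3]
  [-14, 0, -7, -11, -18, 0, -21]
  [4, 10, -2, -10, -∞, 10, 0]
D(2):
  [0, 6, -∞, -14, -∞, 6, -7]
  [-6, 0, -∞, -20, -∞, 0, -13]
  [1, 7, 0, -12, -20, 7, -6]
  [-15, -9, -∞, 0, -17, -9, -11]
  [-22, -16, -∞, -36, 0, 2, -3]
  [-6, 0, -7, -11, -18, 0, -13]
  [4, 10, -2, -10, -∞, 10, 0]
D(3):
  [0, 6, -∞, -14, -∞, 6, -7]
  [-6, 0, -∞, -20, -∞, 0, -13]
  [1, 7, 0, -12, -20, 7, -6]
  [-15, -9, -∞, 0, -17, -9, -11]
  [-22, -16, -∞, -36, 0, 2, -3]
  [-6, 0, -7, -11, -18, 0, -13]
  [4, 10, -2, -10, -22, 10, 0]
D(4):
  [0, 6, -∞, -14, -31, 6, -7]
  [-6, 0, -∞, -20, -37, 0, -13]
  [1, 7, 0, -12, -20, 7, -6]
  [-15, -9, -∞, 0, -17, -9, -11]
  [-22, -16, -∞, -36, 0, 2, -3]
  [-6, 0, -7, -11, -18, 0, -13]
  [4, 10, -2, -10, -22, 10, 0]
D(5):
  [0, 6, -∞, -14, -31, 6, -7]
  [-6, 0, -∞, -20, -37, 0, -13]
  [1, 7, 0, -12, -20, 7, -6]
  [-15, -9, -∞, 0, -17, -9, -11]
  [-22, -16, -∞, -36, 0, 2, -3]
  [-6, 0, -7, -11, -18, 0, -13]
  [4, 10, -2, -10, -22, 10, 0]
D(6):
  [0, 6, -1, -5, -12, 6, -7]
  [-6, 0, -7, -11, -18, 0, -13]
  [1, 7, 0, -4, -11, 7, -6]
  [-15, -9, -16, 0, -17, -9, -11]
  [-4, 2, -5, -9, 0, 2, -3]
  [-6, 0, -7, -11, -18, 0, -13]
  [4, 10, 3, -1, -8, 10, 0]
D(7):
  [0, 6, -1, -5, -12, 6, -7]
  [-6, 0, -7, -11, -18, 0, -13]
  [1, 7, 0, -4, -11, 7, -6]
  [-7, -1, -8, 0, -17, -1, -11]
  [1, 7, 0, -4, 0, 7, -3]
  [-6, 0, -7, -11, -18, 0, -13]
  [4, 10, 3, -1, -8, 10, 0]
Key observation: every diagonal entry stays at the unit through all rounds, so no improving cycle exists.
Answer: CONVERGES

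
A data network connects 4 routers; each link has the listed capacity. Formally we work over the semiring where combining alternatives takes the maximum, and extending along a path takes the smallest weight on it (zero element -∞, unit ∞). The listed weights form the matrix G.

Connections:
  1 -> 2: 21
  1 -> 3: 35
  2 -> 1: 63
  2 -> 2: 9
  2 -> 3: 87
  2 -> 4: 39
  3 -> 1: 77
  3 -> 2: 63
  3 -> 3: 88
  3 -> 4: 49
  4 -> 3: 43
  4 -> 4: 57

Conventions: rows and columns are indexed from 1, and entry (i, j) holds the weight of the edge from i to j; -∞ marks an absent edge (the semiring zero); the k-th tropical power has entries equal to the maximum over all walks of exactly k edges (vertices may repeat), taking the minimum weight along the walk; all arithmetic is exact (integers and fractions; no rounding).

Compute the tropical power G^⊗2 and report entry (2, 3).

G^⊗2:
  [35, 35, 35, 35]
  [77, 63, 87, 49]
  [77, 63, 88, 49]
  [43, 43, 43, 57]
Key observation: the optimum is the walk 2->3->3, with weight 87 min 88 = 87.
Optimal value attained by: walk 2->3->3.
Answer: (G^⊗2)[2][3] = 87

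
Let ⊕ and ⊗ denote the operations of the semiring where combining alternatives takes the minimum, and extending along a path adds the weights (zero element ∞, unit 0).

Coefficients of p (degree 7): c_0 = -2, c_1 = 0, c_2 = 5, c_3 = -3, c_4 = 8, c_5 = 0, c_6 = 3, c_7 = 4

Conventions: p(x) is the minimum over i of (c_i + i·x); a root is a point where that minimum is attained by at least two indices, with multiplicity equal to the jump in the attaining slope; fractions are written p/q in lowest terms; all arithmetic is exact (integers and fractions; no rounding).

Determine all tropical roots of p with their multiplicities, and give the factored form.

hull edge (i=0, c=-2) to (i=3, c=-3): slope -1/3, span 3
hull edge (i=3, c=-3) to (i=5, c=0): slope 3/2, span 2
hull edge (i=5, c=0) to (i=7, c=4): slope 2, span 2
Factored form: p(x) = 4 ⊗ (x ⊕ (-2)) ⊗ (x ⊕ (-2)) ⊗ (x ⊕ (-3/2)) ⊗ (x ⊕ (-3/2)) ⊗ (x ⊕ 1/3) ⊗ (x ⊕ 1/3) ⊗ (x ⊕ 1/3)
Answer: roots = -2 (mult 2), -3/2 (mult 2), 1/3 (mult 3)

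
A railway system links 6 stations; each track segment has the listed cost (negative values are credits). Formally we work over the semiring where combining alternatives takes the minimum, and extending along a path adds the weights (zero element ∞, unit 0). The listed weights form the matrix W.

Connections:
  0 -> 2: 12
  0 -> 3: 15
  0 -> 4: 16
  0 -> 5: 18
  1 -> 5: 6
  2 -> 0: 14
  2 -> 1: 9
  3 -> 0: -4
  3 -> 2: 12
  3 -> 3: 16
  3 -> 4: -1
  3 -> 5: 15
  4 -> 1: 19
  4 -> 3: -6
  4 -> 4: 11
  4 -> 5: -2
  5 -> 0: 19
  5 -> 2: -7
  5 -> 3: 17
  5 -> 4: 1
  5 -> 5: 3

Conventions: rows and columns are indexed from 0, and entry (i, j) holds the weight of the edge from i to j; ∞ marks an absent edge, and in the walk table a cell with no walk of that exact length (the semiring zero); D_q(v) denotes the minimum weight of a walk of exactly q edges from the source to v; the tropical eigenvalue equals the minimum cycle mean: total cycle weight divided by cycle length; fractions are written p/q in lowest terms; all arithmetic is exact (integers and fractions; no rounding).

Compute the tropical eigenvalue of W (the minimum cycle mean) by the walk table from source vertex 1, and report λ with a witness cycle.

q=0: [∞, 0, ∞, ∞, ∞, ∞]
q=1: [∞, ∞, ∞, ∞, ∞, 6]
q=2: [25, ∞, -1, 23, 7, 9]
q=3: [13, 8, 2, 1, 10, 5]
q=4: [-3, 11, -2, 4, 0, 8]
q=5: [0, 7, 1, -6, 3, -2]
q=6: [-10, 10, -9, -3, -7, 1]
Optimal cycle mean attained by: cycle 3->4->3, total (-1) + (-6), length 2.
Answer: λ = -7/2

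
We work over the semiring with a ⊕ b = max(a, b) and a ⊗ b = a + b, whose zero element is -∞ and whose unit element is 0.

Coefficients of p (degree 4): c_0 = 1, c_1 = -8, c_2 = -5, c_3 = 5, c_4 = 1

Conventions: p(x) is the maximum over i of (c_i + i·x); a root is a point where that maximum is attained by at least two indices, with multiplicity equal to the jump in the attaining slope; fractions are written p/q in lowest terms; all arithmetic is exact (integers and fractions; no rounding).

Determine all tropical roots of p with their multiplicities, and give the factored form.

hull edge (i=0, c=1) to (i=3, c=5): slope 4/3, span 3
hull edge (i=3, c=5) to (i=4, c=1): slope -4, span 1
Factored form: p(x) = 1 ⊗ (x ⊕ (-4/3)) ⊗ (x ⊕ (-4/3)) ⊗ (x ⊕ (-4/3)) ⊗ (x ⊕ 4)
Answer: roots = -4/3 (mult 3), 4 (mult 1)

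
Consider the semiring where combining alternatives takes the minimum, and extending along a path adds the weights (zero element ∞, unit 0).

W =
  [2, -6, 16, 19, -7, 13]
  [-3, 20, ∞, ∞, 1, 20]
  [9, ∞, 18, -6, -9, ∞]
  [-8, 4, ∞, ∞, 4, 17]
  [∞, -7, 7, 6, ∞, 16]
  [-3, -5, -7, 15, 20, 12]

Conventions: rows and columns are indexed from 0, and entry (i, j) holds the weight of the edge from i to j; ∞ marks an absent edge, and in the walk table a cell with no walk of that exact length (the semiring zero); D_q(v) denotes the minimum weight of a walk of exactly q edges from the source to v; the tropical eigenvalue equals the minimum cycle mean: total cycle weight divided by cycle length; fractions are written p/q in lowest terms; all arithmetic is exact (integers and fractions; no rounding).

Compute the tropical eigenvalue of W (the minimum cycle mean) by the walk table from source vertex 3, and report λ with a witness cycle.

q=0: [∞, ∞, ∞, 0, ∞, ∞]
q=1: [-8, 4, ∞, ∞, 4, 17]
q=2: [-6, -14, 8, 10, -15, 5]
q=3: [-17, -22, -8, -9, -13, 1]
q=4: [-25, -23, -6, -14, -24, -4]
q=5: [-26, -31, -17, -18, -32, -12]
q=6: [-34, -39, -25, -26, -33, -16]
Optimal cycle mean attained by: cycle 0->4->1->0, total (-7) + (-7) + (-3), length 3.
Answer: λ = -17/3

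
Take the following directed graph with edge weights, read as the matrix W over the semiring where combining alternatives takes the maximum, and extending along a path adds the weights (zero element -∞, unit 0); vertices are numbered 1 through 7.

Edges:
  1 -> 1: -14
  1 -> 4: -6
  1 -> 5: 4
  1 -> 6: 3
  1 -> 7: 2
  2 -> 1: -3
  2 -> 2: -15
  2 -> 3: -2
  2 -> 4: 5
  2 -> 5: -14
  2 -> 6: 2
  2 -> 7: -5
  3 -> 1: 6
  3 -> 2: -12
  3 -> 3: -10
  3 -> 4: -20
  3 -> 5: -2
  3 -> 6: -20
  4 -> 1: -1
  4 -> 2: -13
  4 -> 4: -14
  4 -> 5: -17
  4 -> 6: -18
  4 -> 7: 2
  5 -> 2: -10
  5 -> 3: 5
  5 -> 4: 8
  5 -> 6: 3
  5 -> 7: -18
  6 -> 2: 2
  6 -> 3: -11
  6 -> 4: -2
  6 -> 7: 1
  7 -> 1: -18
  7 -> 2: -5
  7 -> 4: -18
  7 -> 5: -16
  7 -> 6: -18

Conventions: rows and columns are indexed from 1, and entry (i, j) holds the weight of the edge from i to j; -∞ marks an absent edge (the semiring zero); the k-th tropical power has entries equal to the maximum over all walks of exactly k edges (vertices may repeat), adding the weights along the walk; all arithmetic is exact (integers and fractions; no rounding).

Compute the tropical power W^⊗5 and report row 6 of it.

W^⊗2:
  [-7, 5, 9, 12, -10, 7, 4]
  [4, 4, -9, 0, 1, 0, 7]
  [-4, -12, 3, 6, 10, 9, 8]
  [-15, -3, -12, -7, 3, 2, 1]
  [11, 5, -5, 1, 3, -8, 10]
  [-1, -4, 0, 7, -12, 4, 0]
  [-8, -16, -7, 0, -14, -3, -10]
W^⊗3:
  [15, 9, 3, 10, 7, 7, 14]
  [1, 2, 6, 9, 8, 7, 6]
  [9, 11, 15, 18, 1, 13, 10]
  [-6, 4, 8, 11, -11, 6, 3]
  [2, 5, 8, 11, 15, 14, 13]
  [6, 6, -6, 2, 3, 2, 9]
  [-1, -1, -9, -5, -4, -5, 2]
W^⊗4:
  [9, 9, 12, 15, 19, 18, 17]
  [12, 9, 13, 16, 5, 11, 11]
  [21, 15, 9, 16, 13, 13, 20]
  [14, 8, 2, 9, 6, 6, 13]
  [14, 16, 20, 23, 6, 18, 15]
  [3, 4, 8, 11, 10, 9, 8]
  [-3, -3, 1, 4, 3, 2, 1]
W^⊗5:
  [18, 20, 24, 27, 13, 22, 19]
  [19, 13, 10, 14, 16, 15, 18]
  [15, 15, 18, 21, 25, 24, 23]
  [8, 8, 11, 14, 18, 17, 16]
  [26, 20, 14, 21, 18, 18, 25]
  [14, 11, 15, 18, 7, 13, 13]
  [7, 4, 8, 11, 1, 6, 6]
Answer: row 6 of W^⊗5 = [14, 11, 15, 18, 7, 13, 13]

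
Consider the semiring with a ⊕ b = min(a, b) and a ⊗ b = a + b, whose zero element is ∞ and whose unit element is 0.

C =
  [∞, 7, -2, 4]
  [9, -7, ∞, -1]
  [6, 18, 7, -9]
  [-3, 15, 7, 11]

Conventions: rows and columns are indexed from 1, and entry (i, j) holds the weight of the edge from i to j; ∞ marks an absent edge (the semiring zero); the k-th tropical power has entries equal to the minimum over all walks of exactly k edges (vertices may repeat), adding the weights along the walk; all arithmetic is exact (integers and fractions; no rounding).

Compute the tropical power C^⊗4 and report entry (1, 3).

C^⊗2:
  [1, 0, 5, -11]
  [-4, -14, 6, -8]
  [-12, 6, -2, -2]
  [8, 4, -5, -2]
C^⊗3:
  [-14, -7, -4, -4]
  [-11, -21, -6, -15]
  [-5, -5, -14, -11]
  [-5, -3, 2, -14]
C^⊗4:
  [-7, -14, -16, -13]
  [-18, -28, -13, -22]
  [-14, -12, -7, -23]
  [-17, -10, -7, -7]
Key observation: the optimum is the walk 1->3->4->1->3, with weight (-2) + (-9) + (-3) + (-2) = -16.
Optimal value attained by: walk 1->3->4->1->3.
Answer: (C^⊗4)[1][3] = -16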